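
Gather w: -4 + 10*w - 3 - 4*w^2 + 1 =-4*w^2 + 10*w - 6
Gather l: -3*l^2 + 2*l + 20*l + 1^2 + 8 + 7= -3*l^2 + 22*l + 16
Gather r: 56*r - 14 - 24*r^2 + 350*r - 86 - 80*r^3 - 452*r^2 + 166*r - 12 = -80*r^3 - 476*r^2 + 572*r - 112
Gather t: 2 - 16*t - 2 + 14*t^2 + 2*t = 14*t^2 - 14*t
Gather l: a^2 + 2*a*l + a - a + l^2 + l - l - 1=a^2 + 2*a*l + l^2 - 1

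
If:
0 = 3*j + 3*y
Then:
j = -y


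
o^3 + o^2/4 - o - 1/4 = (o - 1)*(o + 1/4)*(o + 1)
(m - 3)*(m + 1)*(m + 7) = m^3 + 5*m^2 - 17*m - 21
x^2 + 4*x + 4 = (x + 2)^2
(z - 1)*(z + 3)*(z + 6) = z^3 + 8*z^2 + 9*z - 18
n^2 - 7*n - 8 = (n - 8)*(n + 1)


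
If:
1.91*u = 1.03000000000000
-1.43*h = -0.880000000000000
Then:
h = 0.62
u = 0.54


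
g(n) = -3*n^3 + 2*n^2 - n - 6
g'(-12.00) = -1345.00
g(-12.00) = 5478.00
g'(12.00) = -1249.00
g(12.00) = -4914.00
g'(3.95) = -125.62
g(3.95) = -163.63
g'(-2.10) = -49.09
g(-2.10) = 32.70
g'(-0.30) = -3.01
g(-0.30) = -5.44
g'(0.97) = -5.59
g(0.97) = -7.83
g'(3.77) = -113.84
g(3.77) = -142.09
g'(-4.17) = -174.18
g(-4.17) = 250.48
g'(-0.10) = -1.49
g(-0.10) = -5.88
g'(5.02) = -207.72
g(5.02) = -340.14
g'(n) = -9*n^2 + 4*n - 1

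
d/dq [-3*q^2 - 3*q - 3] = -6*q - 3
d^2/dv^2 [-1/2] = 0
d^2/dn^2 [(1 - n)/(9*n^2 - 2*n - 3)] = 2*(4*(n - 1)*(9*n - 1)^2 + (27*n - 11)*(-9*n^2 + 2*n + 3))/(-9*n^2 + 2*n + 3)^3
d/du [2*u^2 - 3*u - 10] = 4*u - 3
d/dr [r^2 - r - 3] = 2*r - 1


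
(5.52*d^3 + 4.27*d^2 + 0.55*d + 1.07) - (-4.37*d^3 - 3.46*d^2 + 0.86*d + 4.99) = 9.89*d^3 + 7.73*d^2 - 0.31*d - 3.92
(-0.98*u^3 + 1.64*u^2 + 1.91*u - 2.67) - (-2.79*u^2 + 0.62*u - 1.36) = -0.98*u^3 + 4.43*u^2 + 1.29*u - 1.31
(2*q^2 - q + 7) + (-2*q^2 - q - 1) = 6 - 2*q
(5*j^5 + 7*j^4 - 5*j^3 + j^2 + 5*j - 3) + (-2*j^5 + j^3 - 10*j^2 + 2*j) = 3*j^5 + 7*j^4 - 4*j^3 - 9*j^2 + 7*j - 3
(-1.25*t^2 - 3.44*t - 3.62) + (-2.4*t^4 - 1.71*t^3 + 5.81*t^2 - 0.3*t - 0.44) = -2.4*t^4 - 1.71*t^3 + 4.56*t^2 - 3.74*t - 4.06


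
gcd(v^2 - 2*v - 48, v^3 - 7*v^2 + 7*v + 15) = 1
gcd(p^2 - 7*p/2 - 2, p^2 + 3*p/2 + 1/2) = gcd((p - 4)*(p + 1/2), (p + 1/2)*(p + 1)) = p + 1/2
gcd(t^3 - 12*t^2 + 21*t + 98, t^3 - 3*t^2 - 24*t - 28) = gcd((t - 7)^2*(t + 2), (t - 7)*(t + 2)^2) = t^2 - 5*t - 14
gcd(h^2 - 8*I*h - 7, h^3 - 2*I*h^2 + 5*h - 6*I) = h - I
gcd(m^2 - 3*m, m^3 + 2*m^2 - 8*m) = m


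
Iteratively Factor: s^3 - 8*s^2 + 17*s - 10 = (s - 2)*(s^2 - 6*s + 5) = (s - 5)*(s - 2)*(s - 1)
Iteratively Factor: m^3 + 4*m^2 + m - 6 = (m + 3)*(m^2 + m - 2) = (m - 1)*(m + 3)*(m + 2)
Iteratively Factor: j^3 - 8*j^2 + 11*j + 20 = (j - 4)*(j^2 - 4*j - 5) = (j - 4)*(j + 1)*(j - 5)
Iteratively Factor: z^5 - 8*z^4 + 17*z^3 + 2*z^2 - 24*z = (z)*(z^4 - 8*z^3 + 17*z^2 + 2*z - 24) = z*(z - 2)*(z^3 - 6*z^2 + 5*z + 12) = z*(z - 4)*(z - 2)*(z^2 - 2*z - 3) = z*(z - 4)*(z - 3)*(z - 2)*(z + 1)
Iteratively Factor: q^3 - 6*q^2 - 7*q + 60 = (q - 5)*(q^2 - q - 12) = (q - 5)*(q - 4)*(q + 3)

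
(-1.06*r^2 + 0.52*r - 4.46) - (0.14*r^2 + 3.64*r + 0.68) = -1.2*r^2 - 3.12*r - 5.14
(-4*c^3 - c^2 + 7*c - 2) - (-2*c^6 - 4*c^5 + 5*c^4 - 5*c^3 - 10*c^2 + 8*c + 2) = 2*c^6 + 4*c^5 - 5*c^4 + c^3 + 9*c^2 - c - 4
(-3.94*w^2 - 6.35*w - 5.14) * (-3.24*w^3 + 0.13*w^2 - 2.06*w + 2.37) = 12.7656*w^5 + 20.0618*w^4 + 23.9445*w^3 + 3.075*w^2 - 4.4611*w - 12.1818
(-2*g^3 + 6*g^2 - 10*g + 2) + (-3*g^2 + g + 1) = -2*g^3 + 3*g^2 - 9*g + 3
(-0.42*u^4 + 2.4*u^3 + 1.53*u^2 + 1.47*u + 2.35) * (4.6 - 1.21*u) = 0.5082*u^5 - 4.836*u^4 + 9.1887*u^3 + 5.2593*u^2 + 3.9185*u + 10.81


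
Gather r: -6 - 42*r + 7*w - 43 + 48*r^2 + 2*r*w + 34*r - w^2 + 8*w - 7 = 48*r^2 + r*(2*w - 8) - w^2 + 15*w - 56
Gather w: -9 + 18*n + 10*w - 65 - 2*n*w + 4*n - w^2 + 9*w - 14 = 22*n - w^2 + w*(19 - 2*n) - 88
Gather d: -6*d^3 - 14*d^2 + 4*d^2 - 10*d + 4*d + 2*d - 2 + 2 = -6*d^3 - 10*d^2 - 4*d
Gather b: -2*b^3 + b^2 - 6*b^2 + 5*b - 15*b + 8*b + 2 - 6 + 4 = -2*b^3 - 5*b^2 - 2*b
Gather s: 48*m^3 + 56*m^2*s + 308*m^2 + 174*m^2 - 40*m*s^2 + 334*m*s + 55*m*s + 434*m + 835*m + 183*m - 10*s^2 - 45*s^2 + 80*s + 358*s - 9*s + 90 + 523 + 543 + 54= 48*m^3 + 482*m^2 + 1452*m + s^2*(-40*m - 55) + s*(56*m^2 + 389*m + 429) + 1210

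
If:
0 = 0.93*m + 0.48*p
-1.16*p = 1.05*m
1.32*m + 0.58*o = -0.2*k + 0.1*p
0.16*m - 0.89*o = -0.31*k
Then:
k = 0.00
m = 0.00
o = 0.00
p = 0.00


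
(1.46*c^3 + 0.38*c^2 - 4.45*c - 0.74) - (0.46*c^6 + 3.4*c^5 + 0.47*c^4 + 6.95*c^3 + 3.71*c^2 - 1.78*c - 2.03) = -0.46*c^6 - 3.4*c^5 - 0.47*c^4 - 5.49*c^3 - 3.33*c^2 - 2.67*c + 1.29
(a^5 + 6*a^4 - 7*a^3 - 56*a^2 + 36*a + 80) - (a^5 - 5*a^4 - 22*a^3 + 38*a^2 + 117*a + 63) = 11*a^4 + 15*a^3 - 94*a^2 - 81*a + 17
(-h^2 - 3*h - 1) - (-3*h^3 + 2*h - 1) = 3*h^3 - h^2 - 5*h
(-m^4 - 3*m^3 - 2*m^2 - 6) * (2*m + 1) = -2*m^5 - 7*m^4 - 7*m^3 - 2*m^2 - 12*m - 6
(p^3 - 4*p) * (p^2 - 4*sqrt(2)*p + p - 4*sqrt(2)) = p^5 - 4*sqrt(2)*p^4 + p^4 - 4*sqrt(2)*p^3 - 4*p^3 - 4*p^2 + 16*sqrt(2)*p^2 + 16*sqrt(2)*p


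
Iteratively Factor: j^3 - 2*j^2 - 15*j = (j + 3)*(j^2 - 5*j) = j*(j + 3)*(j - 5)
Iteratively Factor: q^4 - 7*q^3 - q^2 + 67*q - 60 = (q - 4)*(q^3 - 3*q^2 - 13*q + 15) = (q - 5)*(q - 4)*(q^2 + 2*q - 3) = (q - 5)*(q - 4)*(q - 1)*(q + 3)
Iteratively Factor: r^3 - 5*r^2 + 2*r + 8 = (r + 1)*(r^2 - 6*r + 8) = (r - 4)*(r + 1)*(r - 2)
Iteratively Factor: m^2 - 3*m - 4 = (m - 4)*(m + 1)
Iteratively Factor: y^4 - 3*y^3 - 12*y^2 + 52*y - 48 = (y - 3)*(y^3 - 12*y + 16) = (y - 3)*(y - 2)*(y^2 + 2*y - 8) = (y - 3)*(y - 2)^2*(y + 4)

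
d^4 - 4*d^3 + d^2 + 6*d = d*(d - 3)*(d - 2)*(d + 1)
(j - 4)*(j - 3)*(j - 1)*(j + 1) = j^4 - 7*j^3 + 11*j^2 + 7*j - 12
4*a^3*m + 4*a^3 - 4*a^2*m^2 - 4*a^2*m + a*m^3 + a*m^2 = (-2*a + m)^2*(a*m + a)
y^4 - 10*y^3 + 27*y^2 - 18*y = y*(y - 6)*(y - 3)*(y - 1)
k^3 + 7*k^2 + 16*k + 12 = (k + 2)^2*(k + 3)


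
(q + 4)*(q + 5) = q^2 + 9*q + 20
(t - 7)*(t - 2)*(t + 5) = t^3 - 4*t^2 - 31*t + 70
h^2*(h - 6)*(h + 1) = h^4 - 5*h^3 - 6*h^2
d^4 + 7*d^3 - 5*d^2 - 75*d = d*(d - 3)*(d + 5)^2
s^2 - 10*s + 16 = (s - 8)*(s - 2)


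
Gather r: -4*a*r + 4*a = -4*a*r + 4*a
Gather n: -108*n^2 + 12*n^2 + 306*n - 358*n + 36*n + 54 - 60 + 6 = -96*n^2 - 16*n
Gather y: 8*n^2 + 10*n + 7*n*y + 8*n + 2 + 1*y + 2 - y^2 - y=8*n^2 + 7*n*y + 18*n - y^2 + 4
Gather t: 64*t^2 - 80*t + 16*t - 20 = 64*t^2 - 64*t - 20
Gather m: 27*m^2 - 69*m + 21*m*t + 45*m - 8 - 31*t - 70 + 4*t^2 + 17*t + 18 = 27*m^2 + m*(21*t - 24) + 4*t^2 - 14*t - 60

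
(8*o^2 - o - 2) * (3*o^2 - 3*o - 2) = 24*o^4 - 27*o^3 - 19*o^2 + 8*o + 4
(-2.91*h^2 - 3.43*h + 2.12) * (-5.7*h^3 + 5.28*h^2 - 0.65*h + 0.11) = 16.587*h^5 + 4.1862*h^4 - 28.3029*h^3 + 13.103*h^2 - 1.7553*h + 0.2332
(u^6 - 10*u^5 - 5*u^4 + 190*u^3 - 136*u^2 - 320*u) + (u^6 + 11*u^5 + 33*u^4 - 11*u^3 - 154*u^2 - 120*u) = 2*u^6 + u^5 + 28*u^4 + 179*u^3 - 290*u^2 - 440*u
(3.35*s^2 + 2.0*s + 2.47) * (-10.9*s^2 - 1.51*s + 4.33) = -36.515*s^4 - 26.8585*s^3 - 15.4375*s^2 + 4.9303*s + 10.6951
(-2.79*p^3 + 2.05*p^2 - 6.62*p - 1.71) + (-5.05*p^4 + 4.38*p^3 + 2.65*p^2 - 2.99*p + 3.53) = -5.05*p^4 + 1.59*p^3 + 4.7*p^2 - 9.61*p + 1.82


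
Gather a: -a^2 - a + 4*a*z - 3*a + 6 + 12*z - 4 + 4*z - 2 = -a^2 + a*(4*z - 4) + 16*z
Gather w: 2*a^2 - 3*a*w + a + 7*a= 2*a^2 - 3*a*w + 8*a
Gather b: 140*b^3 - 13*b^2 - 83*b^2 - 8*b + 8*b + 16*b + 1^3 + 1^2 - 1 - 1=140*b^3 - 96*b^2 + 16*b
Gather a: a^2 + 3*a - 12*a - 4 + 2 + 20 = a^2 - 9*a + 18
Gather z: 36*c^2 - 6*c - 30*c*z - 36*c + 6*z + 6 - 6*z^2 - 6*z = 36*c^2 - 30*c*z - 42*c - 6*z^2 + 6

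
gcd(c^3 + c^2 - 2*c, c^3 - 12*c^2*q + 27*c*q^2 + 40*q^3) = 1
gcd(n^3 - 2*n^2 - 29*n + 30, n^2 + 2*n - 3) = n - 1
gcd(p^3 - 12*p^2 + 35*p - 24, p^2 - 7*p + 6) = p - 1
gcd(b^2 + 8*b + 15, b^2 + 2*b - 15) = b + 5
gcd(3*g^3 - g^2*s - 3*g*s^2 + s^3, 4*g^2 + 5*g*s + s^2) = g + s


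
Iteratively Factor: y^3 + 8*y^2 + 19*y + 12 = (y + 3)*(y^2 + 5*y + 4) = (y + 3)*(y + 4)*(y + 1)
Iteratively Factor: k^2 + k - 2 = (k + 2)*(k - 1)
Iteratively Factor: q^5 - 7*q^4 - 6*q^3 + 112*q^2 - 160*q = (q - 4)*(q^4 - 3*q^3 - 18*q^2 + 40*q) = (q - 4)*(q + 4)*(q^3 - 7*q^2 + 10*q) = q*(q - 4)*(q + 4)*(q^2 - 7*q + 10) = q*(q - 5)*(q - 4)*(q + 4)*(q - 2)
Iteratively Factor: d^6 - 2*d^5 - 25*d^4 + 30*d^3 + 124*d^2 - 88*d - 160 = (d - 2)*(d^5 - 25*d^3 - 20*d^2 + 84*d + 80) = (d - 2)*(d + 1)*(d^4 - d^3 - 24*d^2 + 4*d + 80) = (d - 5)*(d - 2)*(d + 1)*(d^3 + 4*d^2 - 4*d - 16) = (d - 5)*(d - 2)*(d + 1)*(d + 4)*(d^2 - 4) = (d - 5)*(d - 2)^2*(d + 1)*(d + 4)*(d + 2)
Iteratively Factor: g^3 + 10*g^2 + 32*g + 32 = (g + 2)*(g^2 + 8*g + 16) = (g + 2)*(g + 4)*(g + 4)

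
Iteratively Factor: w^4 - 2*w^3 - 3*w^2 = (w)*(w^3 - 2*w^2 - 3*w) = w^2*(w^2 - 2*w - 3) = w^2*(w - 3)*(w + 1)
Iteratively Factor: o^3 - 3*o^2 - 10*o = (o - 5)*(o^2 + 2*o) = (o - 5)*(o + 2)*(o)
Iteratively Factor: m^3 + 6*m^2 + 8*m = (m + 4)*(m^2 + 2*m) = m*(m + 4)*(m + 2)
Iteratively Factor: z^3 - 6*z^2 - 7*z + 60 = (z + 3)*(z^2 - 9*z + 20) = (z - 5)*(z + 3)*(z - 4)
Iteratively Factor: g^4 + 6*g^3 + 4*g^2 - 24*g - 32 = (g + 2)*(g^3 + 4*g^2 - 4*g - 16) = (g + 2)*(g + 4)*(g^2 - 4) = (g + 2)^2*(g + 4)*(g - 2)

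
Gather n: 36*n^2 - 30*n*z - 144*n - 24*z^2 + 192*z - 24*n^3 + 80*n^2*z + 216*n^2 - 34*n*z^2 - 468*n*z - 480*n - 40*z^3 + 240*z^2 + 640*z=-24*n^3 + n^2*(80*z + 252) + n*(-34*z^2 - 498*z - 624) - 40*z^3 + 216*z^2 + 832*z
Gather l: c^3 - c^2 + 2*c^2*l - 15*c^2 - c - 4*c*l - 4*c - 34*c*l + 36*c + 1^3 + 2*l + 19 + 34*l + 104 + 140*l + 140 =c^3 - 16*c^2 + 31*c + l*(2*c^2 - 38*c + 176) + 264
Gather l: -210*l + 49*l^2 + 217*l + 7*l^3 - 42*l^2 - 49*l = 7*l^3 + 7*l^2 - 42*l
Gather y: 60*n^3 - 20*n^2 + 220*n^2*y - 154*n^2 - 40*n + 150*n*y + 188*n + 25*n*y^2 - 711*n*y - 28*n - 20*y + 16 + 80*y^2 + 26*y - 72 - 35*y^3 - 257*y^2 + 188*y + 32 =60*n^3 - 174*n^2 + 120*n - 35*y^3 + y^2*(25*n - 177) + y*(220*n^2 - 561*n + 194) - 24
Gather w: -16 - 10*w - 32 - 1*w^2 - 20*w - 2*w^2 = -3*w^2 - 30*w - 48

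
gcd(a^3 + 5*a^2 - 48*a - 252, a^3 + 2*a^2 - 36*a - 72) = a + 6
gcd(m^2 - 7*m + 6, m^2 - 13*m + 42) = m - 6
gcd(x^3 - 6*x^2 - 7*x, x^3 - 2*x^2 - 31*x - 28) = x^2 - 6*x - 7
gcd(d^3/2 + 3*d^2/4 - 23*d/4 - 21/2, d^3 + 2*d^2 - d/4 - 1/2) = d + 2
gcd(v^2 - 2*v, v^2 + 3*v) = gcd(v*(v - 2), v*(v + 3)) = v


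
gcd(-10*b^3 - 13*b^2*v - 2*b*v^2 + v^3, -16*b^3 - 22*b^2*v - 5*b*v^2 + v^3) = 2*b^2 + 3*b*v + v^2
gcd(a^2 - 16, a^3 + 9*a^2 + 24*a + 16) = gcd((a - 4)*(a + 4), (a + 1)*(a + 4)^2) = a + 4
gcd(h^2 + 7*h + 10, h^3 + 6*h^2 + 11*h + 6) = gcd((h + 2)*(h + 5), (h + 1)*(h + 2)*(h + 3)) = h + 2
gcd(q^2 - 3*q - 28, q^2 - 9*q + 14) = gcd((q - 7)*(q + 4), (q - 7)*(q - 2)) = q - 7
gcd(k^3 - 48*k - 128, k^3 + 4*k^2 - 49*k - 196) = k + 4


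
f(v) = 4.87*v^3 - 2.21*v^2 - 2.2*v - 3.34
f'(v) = 14.61*v^2 - 4.42*v - 2.2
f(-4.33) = -430.61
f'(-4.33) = 290.86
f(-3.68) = -267.87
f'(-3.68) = 211.92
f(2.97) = 98.22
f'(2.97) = 113.55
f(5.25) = 628.90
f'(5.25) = 377.28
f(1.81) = 14.32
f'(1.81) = 37.66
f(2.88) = 88.33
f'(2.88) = 106.25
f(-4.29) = -419.08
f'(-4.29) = 285.65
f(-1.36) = -16.69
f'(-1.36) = 30.83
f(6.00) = 955.82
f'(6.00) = 497.24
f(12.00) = 8067.38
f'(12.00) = 2048.60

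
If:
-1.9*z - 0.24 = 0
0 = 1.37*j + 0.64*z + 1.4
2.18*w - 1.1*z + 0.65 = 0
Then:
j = -0.96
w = -0.36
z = -0.13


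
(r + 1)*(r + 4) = r^2 + 5*r + 4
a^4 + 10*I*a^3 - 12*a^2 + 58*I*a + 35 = (a - I)^2*(a + 5*I)*(a + 7*I)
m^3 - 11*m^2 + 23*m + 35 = (m - 7)*(m - 5)*(m + 1)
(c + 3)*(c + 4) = c^2 + 7*c + 12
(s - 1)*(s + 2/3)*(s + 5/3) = s^3 + 4*s^2/3 - 11*s/9 - 10/9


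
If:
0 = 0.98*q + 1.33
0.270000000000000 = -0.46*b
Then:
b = -0.59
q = -1.36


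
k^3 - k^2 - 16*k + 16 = (k - 4)*(k - 1)*(k + 4)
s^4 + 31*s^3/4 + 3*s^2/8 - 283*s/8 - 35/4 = (s - 2)*(s + 1/4)*(s + 5/2)*(s + 7)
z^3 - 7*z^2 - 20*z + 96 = (z - 8)*(z - 3)*(z + 4)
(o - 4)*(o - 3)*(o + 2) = o^3 - 5*o^2 - 2*o + 24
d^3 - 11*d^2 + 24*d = d*(d - 8)*(d - 3)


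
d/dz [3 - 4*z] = -4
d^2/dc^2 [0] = 0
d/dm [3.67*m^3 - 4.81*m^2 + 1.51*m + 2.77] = 11.01*m^2 - 9.62*m + 1.51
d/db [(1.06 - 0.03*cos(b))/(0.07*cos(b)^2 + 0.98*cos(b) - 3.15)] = (-0.0021*cos(b)^2 + 0.1484*cos(b) + 0.9443)*sin(b)/(0.0049*cos(b)^4 + 0.1372*cos(b)^3 + 0.5194*cos(b)^2 - 6.174*cos(b) + 9.9225)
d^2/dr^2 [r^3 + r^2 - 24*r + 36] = 6*r + 2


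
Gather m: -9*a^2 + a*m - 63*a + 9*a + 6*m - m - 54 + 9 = -9*a^2 - 54*a + m*(a + 5) - 45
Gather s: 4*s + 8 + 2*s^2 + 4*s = 2*s^2 + 8*s + 8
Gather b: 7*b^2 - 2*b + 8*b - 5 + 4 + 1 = 7*b^2 + 6*b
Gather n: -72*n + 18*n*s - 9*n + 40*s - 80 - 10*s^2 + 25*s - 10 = n*(18*s - 81) - 10*s^2 + 65*s - 90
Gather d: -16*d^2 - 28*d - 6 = -16*d^2 - 28*d - 6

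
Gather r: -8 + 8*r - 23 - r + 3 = 7*r - 28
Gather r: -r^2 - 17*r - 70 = -r^2 - 17*r - 70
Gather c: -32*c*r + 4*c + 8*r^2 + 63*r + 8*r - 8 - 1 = c*(4 - 32*r) + 8*r^2 + 71*r - 9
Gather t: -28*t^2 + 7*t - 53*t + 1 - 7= -28*t^2 - 46*t - 6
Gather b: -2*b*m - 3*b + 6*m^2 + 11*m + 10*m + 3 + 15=b*(-2*m - 3) + 6*m^2 + 21*m + 18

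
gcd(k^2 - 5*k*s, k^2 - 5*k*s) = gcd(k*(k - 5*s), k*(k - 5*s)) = -k^2 + 5*k*s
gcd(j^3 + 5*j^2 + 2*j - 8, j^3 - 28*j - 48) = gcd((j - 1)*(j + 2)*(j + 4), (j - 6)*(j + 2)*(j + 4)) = j^2 + 6*j + 8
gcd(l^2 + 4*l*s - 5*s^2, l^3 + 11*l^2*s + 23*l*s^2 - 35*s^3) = -l^2 - 4*l*s + 5*s^2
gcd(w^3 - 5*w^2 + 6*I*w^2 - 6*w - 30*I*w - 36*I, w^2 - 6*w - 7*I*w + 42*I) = w - 6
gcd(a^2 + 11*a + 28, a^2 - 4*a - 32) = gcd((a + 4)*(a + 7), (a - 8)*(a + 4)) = a + 4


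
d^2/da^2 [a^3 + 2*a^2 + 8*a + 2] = 6*a + 4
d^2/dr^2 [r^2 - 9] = 2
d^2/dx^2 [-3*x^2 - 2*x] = -6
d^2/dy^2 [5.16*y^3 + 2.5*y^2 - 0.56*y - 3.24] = 30.96*y + 5.0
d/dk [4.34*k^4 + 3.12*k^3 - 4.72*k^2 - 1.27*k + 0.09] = 17.36*k^3 + 9.36*k^2 - 9.44*k - 1.27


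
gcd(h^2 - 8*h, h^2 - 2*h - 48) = h - 8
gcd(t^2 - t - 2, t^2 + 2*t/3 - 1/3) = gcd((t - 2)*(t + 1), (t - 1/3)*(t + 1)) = t + 1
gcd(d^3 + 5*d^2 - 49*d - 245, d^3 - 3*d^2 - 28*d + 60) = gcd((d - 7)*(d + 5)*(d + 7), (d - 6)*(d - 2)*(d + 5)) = d + 5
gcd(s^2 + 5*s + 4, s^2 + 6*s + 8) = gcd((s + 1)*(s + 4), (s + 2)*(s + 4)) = s + 4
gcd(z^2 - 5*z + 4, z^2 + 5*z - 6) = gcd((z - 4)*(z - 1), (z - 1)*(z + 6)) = z - 1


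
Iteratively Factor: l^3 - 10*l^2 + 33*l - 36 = (l - 3)*(l^2 - 7*l + 12) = (l - 4)*(l - 3)*(l - 3)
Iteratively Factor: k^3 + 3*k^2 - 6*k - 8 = (k - 2)*(k^2 + 5*k + 4) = (k - 2)*(k + 1)*(k + 4)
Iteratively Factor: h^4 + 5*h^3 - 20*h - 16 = (h + 2)*(h^3 + 3*h^2 - 6*h - 8) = (h - 2)*(h + 2)*(h^2 + 5*h + 4) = (h - 2)*(h + 1)*(h + 2)*(h + 4)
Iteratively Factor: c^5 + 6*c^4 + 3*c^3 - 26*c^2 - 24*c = (c)*(c^4 + 6*c^3 + 3*c^2 - 26*c - 24) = c*(c + 3)*(c^3 + 3*c^2 - 6*c - 8) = c*(c + 1)*(c + 3)*(c^2 + 2*c - 8) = c*(c - 2)*(c + 1)*(c + 3)*(c + 4)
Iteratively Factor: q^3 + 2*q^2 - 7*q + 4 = (q + 4)*(q^2 - 2*q + 1) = (q - 1)*(q + 4)*(q - 1)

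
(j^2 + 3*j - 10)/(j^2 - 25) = (j - 2)/(j - 5)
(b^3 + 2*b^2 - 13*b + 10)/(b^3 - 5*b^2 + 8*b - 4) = (b + 5)/(b - 2)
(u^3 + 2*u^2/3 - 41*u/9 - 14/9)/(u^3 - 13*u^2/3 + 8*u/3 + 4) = (9*u^2 + 24*u + 7)/(3*(3*u^2 - 7*u - 6))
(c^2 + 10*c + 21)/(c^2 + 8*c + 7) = (c + 3)/(c + 1)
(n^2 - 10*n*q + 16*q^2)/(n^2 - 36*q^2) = (n^2 - 10*n*q + 16*q^2)/(n^2 - 36*q^2)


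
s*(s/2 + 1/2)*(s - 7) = s^3/2 - 3*s^2 - 7*s/2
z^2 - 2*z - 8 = (z - 4)*(z + 2)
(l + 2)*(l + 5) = l^2 + 7*l + 10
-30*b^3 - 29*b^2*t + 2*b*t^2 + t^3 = (-5*b + t)*(b + t)*(6*b + t)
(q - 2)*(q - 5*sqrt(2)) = q^2 - 5*sqrt(2)*q - 2*q + 10*sqrt(2)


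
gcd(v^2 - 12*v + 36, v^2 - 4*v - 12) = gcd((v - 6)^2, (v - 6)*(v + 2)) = v - 6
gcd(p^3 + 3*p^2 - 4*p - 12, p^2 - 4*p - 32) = 1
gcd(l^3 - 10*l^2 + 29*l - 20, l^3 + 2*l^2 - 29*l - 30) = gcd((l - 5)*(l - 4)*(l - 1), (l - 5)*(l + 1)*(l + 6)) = l - 5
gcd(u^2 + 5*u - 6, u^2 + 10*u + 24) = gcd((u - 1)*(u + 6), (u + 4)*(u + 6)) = u + 6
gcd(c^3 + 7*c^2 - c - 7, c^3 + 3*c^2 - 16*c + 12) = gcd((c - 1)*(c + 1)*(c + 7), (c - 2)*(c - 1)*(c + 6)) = c - 1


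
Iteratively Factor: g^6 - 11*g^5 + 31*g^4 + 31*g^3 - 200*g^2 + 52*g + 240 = (g - 5)*(g^5 - 6*g^4 + g^3 + 36*g^2 - 20*g - 48) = (g - 5)*(g - 3)*(g^4 - 3*g^3 - 8*g^2 + 12*g + 16) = (g - 5)*(g - 3)*(g - 2)*(g^3 - g^2 - 10*g - 8) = (g - 5)*(g - 3)*(g - 2)*(g + 1)*(g^2 - 2*g - 8) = (g - 5)*(g - 3)*(g - 2)*(g + 1)*(g + 2)*(g - 4)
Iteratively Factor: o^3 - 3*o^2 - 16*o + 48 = (o - 3)*(o^2 - 16) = (o - 3)*(o + 4)*(o - 4)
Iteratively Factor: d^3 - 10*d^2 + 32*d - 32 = (d - 4)*(d^2 - 6*d + 8) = (d - 4)^2*(d - 2)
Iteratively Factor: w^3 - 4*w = (w)*(w^2 - 4) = w*(w - 2)*(w + 2)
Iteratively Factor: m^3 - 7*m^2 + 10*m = (m - 5)*(m^2 - 2*m) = m*(m - 5)*(m - 2)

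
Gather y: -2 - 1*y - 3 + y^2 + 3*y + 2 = y^2 + 2*y - 3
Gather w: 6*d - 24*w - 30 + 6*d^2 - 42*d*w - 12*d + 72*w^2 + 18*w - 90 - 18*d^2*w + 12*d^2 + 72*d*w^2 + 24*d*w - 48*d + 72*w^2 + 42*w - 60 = 18*d^2 - 54*d + w^2*(72*d + 144) + w*(-18*d^2 - 18*d + 36) - 180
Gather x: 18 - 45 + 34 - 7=0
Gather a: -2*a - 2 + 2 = -2*a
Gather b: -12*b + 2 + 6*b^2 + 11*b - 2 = 6*b^2 - b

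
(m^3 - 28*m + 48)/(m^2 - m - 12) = (m^2 + 4*m - 12)/(m + 3)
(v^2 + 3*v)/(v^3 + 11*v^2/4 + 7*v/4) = 4*(v + 3)/(4*v^2 + 11*v + 7)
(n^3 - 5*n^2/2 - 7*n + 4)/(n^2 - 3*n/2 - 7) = (2*n^2 - 9*n + 4)/(2*n - 7)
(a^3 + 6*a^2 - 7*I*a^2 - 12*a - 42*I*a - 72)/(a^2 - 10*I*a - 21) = (a^2 + a*(6 - 4*I) - 24*I)/(a - 7*I)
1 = 1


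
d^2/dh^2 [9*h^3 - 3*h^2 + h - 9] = 54*h - 6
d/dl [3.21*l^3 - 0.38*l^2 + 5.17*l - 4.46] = 9.63*l^2 - 0.76*l + 5.17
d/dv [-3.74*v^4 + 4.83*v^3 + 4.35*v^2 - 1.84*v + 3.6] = -14.96*v^3 + 14.49*v^2 + 8.7*v - 1.84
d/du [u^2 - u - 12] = 2*u - 1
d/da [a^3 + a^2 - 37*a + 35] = 3*a^2 + 2*a - 37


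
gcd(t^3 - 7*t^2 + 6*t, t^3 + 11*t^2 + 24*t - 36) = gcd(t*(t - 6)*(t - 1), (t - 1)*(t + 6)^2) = t - 1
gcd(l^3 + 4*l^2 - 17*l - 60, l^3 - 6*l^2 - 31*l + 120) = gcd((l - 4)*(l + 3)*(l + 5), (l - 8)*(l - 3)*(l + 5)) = l + 5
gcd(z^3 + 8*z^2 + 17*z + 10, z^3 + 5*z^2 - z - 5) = z^2 + 6*z + 5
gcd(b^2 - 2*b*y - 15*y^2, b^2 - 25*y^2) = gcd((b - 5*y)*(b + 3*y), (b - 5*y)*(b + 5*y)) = -b + 5*y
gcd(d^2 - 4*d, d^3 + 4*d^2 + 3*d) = d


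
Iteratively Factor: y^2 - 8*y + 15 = (y - 3)*(y - 5)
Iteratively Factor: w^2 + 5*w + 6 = (w + 3)*(w + 2)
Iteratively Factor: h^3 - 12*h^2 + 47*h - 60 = (h - 4)*(h^2 - 8*h + 15) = (h - 5)*(h - 4)*(h - 3)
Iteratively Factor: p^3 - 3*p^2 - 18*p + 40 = (p + 4)*(p^2 - 7*p + 10) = (p - 5)*(p + 4)*(p - 2)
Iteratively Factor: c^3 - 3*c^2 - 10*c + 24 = (c - 2)*(c^2 - c - 12) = (c - 2)*(c + 3)*(c - 4)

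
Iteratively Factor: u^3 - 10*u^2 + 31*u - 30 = (u - 2)*(u^2 - 8*u + 15) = (u - 3)*(u - 2)*(u - 5)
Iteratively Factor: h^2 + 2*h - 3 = (h - 1)*(h + 3)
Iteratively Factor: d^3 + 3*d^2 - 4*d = (d - 1)*(d^2 + 4*d) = (d - 1)*(d + 4)*(d)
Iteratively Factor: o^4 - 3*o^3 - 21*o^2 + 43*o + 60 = (o + 4)*(o^3 - 7*o^2 + 7*o + 15) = (o + 1)*(o + 4)*(o^2 - 8*o + 15) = (o - 3)*(o + 1)*(o + 4)*(o - 5)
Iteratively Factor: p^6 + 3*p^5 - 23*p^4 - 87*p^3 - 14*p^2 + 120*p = (p + 4)*(p^5 - p^4 - 19*p^3 - 11*p^2 + 30*p) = (p - 5)*(p + 4)*(p^4 + 4*p^3 + p^2 - 6*p) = p*(p - 5)*(p + 4)*(p^3 + 4*p^2 + p - 6) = p*(p - 5)*(p - 1)*(p + 4)*(p^2 + 5*p + 6) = p*(p - 5)*(p - 1)*(p + 2)*(p + 4)*(p + 3)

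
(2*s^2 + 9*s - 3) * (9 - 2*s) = -4*s^3 + 87*s - 27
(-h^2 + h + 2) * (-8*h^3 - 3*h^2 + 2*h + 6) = 8*h^5 - 5*h^4 - 21*h^3 - 10*h^2 + 10*h + 12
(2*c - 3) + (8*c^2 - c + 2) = 8*c^2 + c - 1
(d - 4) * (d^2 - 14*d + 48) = d^3 - 18*d^2 + 104*d - 192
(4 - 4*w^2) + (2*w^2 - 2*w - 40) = -2*w^2 - 2*w - 36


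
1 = 1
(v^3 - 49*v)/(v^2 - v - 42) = v*(v + 7)/(v + 6)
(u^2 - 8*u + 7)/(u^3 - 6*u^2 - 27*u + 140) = (u - 1)/(u^2 + u - 20)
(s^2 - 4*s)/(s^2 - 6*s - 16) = s*(4 - s)/(-s^2 + 6*s + 16)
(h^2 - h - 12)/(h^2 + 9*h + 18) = (h - 4)/(h + 6)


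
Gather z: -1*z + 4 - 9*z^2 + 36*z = -9*z^2 + 35*z + 4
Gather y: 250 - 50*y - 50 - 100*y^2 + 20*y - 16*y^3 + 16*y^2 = -16*y^3 - 84*y^2 - 30*y + 200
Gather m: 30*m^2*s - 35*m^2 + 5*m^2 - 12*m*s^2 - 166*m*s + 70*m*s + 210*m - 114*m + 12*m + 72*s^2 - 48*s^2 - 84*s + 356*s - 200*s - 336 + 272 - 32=m^2*(30*s - 30) + m*(-12*s^2 - 96*s + 108) + 24*s^2 + 72*s - 96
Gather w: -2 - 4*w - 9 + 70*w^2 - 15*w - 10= 70*w^2 - 19*w - 21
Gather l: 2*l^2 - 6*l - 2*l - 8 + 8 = 2*l^2 - 8*l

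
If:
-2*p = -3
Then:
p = 3/2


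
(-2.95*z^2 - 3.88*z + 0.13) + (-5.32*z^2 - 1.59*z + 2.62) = -8.27*z^2 - 5.47*z + 2.75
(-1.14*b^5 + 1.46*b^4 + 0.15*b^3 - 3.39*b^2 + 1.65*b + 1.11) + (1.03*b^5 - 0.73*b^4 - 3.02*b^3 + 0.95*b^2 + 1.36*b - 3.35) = -0.11*b^5 + 0.73*b^4 - 2.87*b^3 - 2.44*b^2 + 3.01*b - 2.24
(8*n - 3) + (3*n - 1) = 11*n - 4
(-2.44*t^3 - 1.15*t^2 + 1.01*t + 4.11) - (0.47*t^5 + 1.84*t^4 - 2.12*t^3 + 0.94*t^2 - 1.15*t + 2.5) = -0.47*t^5 - 1.84*t^4 - 0.32*t^3 - 2.09*t^2 + 2.16*t + 1.61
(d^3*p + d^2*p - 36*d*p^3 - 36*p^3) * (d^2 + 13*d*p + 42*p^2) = d^5*p + 13*d^4*p^2 + d^4*p + 6*d^3*p^3 + 13*d^3*p^2 - 468*d^2*p^4 + 6*d^2*p^3 - 1512*d*p^5 - 468*d*p^4 - 1512*p^5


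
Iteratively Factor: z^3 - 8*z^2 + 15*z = (z - 5)*(z^2 - 3*z) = z*(z - 5)*(z - 3)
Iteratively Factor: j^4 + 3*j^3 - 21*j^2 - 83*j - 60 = (j + 3)*(j^3 - 21*j - 20) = (j + 1)*(j + 3)*(j^2 - j - 20) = (j - 5)*(j + 1)*(j + 3)*(j + 4)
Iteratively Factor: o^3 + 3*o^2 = (o + 3)*(o^2) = o*(o + 3)*(o)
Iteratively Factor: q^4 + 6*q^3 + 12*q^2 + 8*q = (q + 2)*(q^3 + 4*q^2 + 4*q) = (q + 2)^2*(q^2 + 2*q) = q*(q + 2)^2*(q + 2)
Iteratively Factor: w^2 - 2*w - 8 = (w + 2)*(w - 4)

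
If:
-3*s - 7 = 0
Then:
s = -7/3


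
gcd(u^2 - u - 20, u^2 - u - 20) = u^2 - u - 20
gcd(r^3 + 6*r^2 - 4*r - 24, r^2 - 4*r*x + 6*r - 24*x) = r + 6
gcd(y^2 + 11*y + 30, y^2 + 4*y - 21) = 1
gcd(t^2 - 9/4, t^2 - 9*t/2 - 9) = t + 3/2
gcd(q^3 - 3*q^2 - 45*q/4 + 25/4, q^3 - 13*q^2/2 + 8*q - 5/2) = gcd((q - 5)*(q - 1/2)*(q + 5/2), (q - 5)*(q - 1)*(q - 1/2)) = q^2 - 11*q/2 + 5/2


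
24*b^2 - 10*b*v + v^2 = (-6*b + v)*(-4*b + v)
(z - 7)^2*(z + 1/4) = z^3 - 55*z^2/4 + 91*z/2 + 49/4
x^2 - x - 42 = (x - 7)*(x + 6)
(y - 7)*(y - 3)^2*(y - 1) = y^4 - 14*y^3 + 64*y^2 - 114*y + 63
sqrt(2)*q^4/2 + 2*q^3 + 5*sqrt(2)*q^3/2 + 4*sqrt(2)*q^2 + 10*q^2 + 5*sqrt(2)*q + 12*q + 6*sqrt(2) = (q + 2)*(q + 3)*(q + sqrt(2))*(sqrt(2)*q/2 + 1)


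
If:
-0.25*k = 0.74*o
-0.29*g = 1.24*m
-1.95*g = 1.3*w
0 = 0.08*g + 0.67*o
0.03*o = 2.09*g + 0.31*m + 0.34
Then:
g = -0.17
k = -0.06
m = 0.04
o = 0.02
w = 0.25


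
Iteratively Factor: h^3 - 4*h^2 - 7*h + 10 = (h - 1)*(h^2 - 3*h - 10) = (h - 5)*(h - 1)*(h + 2)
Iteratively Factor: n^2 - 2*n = (n)*(n - 2)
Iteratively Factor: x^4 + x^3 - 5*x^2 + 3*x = (x)*(x^3 + x^2 - 5*x + 3) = x*(x + 3)*(x^2 - 2*x + 1) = x*(x - 1)*(x + 3)*(x - 1)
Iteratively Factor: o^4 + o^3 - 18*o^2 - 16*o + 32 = (o + 4)*(o^3 - 3*o^2 - 6*o + 8) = (o - 1)*(o + 4)*(o^2 - 2*o - 8) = (o - 4)*(o - 1)*(o + 4)*(o + 2)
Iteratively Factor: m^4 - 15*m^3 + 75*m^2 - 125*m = (m - 5)*(m^3 - 10*m^2 + 25*m) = m*(m - 5)*(m^2 - 10*m + 25) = m*(m - 5)^2*(m - 5)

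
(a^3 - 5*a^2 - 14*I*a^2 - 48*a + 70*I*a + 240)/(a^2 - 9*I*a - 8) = (a^2 - a*(5 + 6*I) + 30*I)/(a - I)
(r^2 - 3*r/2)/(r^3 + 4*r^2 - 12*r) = (r - 3/2)/(r^2 + 4*r - 12)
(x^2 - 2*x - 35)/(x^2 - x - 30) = (x - 7)/(x - 6)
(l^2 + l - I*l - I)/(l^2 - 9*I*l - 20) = (-l^2 - l + I*l + I)/(-l^2 + 9*I*l + 20)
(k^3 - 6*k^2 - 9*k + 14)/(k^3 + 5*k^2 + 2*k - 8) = (k - 7)/(k + 4)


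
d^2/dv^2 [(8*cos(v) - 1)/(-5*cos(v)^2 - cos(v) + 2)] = 10*(360*(1 - cos(2*v))^2*cos(v) - 28*(1 - cos(2*v))^2 - 377*cos(v) - 62*cos(2*v) + 333*cos(3*v) - 80*cos(5*v) + 42)/(2*cos(v) + 5*cos(2*v) + 1)^3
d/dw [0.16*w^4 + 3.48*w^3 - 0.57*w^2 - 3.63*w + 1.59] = 0.64*w^3 + 10.44*w^2 - 1.14*w - 3.63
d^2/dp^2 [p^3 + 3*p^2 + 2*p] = 6*p + 6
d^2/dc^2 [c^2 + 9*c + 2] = 2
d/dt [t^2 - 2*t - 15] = 2*t - 2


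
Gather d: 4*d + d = 5*d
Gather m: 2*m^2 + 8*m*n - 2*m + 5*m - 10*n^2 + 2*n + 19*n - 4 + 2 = 2*m^2 + m*(8*n + 3) - 10*n^2 + 21*n - 2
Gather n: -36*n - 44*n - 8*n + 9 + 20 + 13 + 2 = 44 - 88*n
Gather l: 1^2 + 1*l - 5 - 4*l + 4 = -3*l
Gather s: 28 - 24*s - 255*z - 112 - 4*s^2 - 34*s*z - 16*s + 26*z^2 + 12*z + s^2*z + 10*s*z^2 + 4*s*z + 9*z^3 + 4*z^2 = s^2*(z - 4) + s*(10*z^2 - 30*z - 40) + 9*z^3 + 30*z^2 - 243*z - 84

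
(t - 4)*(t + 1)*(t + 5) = t^3 + 2*t^2 - 19*t - 20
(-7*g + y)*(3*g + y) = -21*g^2 - 4*g*y + y^2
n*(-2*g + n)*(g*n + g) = -2*g^2*n^2 - 2*g^2*n + g*n^3 + g*n^2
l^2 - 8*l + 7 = (l - 7)*(l - 1)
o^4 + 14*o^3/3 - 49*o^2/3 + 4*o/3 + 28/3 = (o - 2)*(o - 1)*(o + 2/3)*(o + 7)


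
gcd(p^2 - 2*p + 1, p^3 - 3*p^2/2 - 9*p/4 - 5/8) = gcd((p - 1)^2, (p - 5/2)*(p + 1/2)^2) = 1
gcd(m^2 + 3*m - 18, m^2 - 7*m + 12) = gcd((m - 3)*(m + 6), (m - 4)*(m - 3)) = m - 3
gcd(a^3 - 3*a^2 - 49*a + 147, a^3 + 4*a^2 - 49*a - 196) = a^2 - 49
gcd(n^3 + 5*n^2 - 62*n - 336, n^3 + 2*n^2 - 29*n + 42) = n + 7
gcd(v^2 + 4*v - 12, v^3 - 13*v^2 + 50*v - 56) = v - 2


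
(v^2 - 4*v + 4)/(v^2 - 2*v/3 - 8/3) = 3*(v - 2)/(3*v + 4)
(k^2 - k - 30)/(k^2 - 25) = (k - 6)/(k - 5)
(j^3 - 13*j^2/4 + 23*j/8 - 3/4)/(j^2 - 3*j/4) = j - 5/2 + 1/j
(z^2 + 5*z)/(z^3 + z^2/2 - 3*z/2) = 2*(z + 5)/(2*z^2 + z - 3)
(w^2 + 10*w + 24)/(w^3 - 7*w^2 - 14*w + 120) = (w + 6)/(w^2 - 11*w + 30)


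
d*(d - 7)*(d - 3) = d^3 - 10*d^2 + 21*d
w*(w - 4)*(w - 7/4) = w^3 - 23*w^2/4 + 7*w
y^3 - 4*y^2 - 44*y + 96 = (y - 8)*(y - 2)*(y + 6)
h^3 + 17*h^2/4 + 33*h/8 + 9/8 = (h + 1/2)*(h + 3/4)*(h + 3)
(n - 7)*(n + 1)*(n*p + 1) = n^3*p - 6*n^2*p + n^2 - 7*n*p - 6*n - 7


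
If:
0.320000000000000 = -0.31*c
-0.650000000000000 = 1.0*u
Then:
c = -1.03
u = -0.65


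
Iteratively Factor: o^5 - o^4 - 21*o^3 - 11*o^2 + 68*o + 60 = (o - 2)*(o^4 + o^3 - 19*o^2 - 49*o - 30) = (o - 5)*(o - 2)*(o^3 + 6*o^2 + 11*o + 6) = (o - 5)*(o - 2)*(o + 1)*(o^2 + 5*o + 6) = (o - 5)*(o - 2)*(o + 1)*(o + 3)*(o + 2)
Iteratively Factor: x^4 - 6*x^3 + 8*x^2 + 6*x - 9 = (x - 1)*(x^3 - 5*x^2 + 3*x + 9) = (x - 3)*(x - 1)*(x^2 - 2*x - 3) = (x - 3)*(x - 1)*(x + 1)*(x - 3)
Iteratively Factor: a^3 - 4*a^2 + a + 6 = (a + 1)*(a^2 - 5*a + 6) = (a - 3)*(a + 1)*(a - 2)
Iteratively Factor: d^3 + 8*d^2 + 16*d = (d)*(d^2 + 8*d + 16) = d*(d + 4)*(d + 4)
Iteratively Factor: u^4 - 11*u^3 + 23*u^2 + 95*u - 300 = (u - 5)*(u^3 - 6*u^2 - 7*u + 60) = (u - 5)*(u + 3)*(u^2 - 9*u + 20) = (u - 5)^2*(u + 3)*(u - 4)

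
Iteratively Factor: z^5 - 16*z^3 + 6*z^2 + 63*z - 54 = (z + 3)*(z^4 - 3*z^3 - 7*z^2 + 27*z - 18) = (z - 1)*(z + 3)*(z^3 - 2*z^2 - 9*z + 18) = (z - 2)*(z - 1)*(z + 3)*(z^2 - 9) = (z - 3)*(z - 2)*(z - 1)*(z + 3)*(z + 3)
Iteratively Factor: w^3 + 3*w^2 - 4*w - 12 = (w - 2)*(w^2 + 5*w + 6) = (w - 2)*(w + 2)*(w + 3)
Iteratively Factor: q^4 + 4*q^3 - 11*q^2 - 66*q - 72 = (q + 3)*(q^3 + q^2 - 14*q - 24) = (q + 2)*(q + 3)*(q^2 - q - 12) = (q - 4)*(q + 2)*(q + 3)*(q + 3)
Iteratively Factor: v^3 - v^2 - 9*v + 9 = (v - 1)*(v^2 - 9) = (v - 3)*(v - 1)*(v + 3)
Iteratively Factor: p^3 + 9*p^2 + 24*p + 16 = (p + 4)*(p^2 + 5*p + 4) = (p + 1)*(p + 4)*(p + 4)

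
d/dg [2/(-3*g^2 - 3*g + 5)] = 6*(2*g + 1)/(3*g^2 + 3*g - 5)^2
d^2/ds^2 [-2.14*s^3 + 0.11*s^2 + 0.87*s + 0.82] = 0.22 - 12.84*s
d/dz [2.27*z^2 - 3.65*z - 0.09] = 4.54*z - 3.65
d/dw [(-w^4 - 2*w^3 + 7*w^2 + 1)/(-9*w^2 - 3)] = 2*w*(3*w^4 + 3*w^3 + 2*w^2 + 3*w - 4)/(3*(9*w^4 + 6*w^2 + 1))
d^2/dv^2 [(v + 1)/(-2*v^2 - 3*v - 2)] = 2*(-(v + 1)*(4*v + 3)^2 + (6*v + 5)*(2*v^2 + 3*v + 2))/(2*v^2 + 3*v + 2)^3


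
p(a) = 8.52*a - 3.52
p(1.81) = 11.90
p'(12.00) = 8.52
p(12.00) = 98.72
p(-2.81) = -27.46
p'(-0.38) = 8.52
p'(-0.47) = 8.52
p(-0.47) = -7.52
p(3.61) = 27.24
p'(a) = 8.52000000000000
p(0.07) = -2.92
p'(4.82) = 8.52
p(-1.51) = -16.39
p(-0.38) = -6.76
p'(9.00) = 8.52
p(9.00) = 73.16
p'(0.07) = 8.52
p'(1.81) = 8.52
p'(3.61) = 8.52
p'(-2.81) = 8.52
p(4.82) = 37.55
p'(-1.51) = 8.52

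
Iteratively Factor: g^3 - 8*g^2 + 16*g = (g - 4)*(g^2 - 4*g) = (g - 4)^2*(g)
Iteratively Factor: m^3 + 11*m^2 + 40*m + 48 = (m + 4)*(m^2 + 7*m + 12) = (m + 3)*(m + 4)*(m + 4)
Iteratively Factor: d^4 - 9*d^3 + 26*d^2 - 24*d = (d)*(d^3 - 9*d^2 + 26*d - 24) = d*(d - 4)*(d^2 - 5*d + 6) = d*(d - 4)*(d - 2)*(d - 3)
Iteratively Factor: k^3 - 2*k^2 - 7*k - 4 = (k + 1)*(k^2 - 3*k - 4) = (k + 1)^2*(k - 4)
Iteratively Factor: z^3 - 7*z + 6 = (z - 2)*(z^2 + 2*z - 3) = (z - 2)*(z - 1)*(z + 3)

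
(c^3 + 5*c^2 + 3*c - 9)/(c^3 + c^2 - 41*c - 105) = (c^2 + 2*c - 3)/(c^2 - 2*c - 35)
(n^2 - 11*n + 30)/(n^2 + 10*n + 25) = (n^2 - 11*n + 30)/(n^2 + 10*n + 25)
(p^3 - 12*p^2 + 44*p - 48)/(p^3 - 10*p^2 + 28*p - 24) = (p - 4)/(p - 2)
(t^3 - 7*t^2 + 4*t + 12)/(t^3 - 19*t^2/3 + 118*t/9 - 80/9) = 9*(t^2 - 5*t - 6)/(9*t^2 - 39*t + 40)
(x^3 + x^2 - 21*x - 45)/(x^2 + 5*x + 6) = (x^2 - 2*x - 15)/(x + 2)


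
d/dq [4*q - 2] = 4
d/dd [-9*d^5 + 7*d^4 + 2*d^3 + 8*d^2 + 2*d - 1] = -45*d^4 + 28*d^3 + 6*d^2 + 16*d + 2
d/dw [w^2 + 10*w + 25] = 2*w + 10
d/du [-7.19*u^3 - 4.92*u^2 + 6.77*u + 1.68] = -21.57*u^2 - 9.84*u + 6.77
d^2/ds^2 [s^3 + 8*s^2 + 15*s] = 6*s + 16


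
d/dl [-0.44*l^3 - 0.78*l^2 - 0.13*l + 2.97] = -1.32*l^2 - 1.56*l - 0.13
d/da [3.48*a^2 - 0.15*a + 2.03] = 6.96*a - 0.15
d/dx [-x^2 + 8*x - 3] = 8 - 2*x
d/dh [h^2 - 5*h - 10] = 2*h - 5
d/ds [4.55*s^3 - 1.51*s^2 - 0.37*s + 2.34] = 13.65*s^2 - 3.02*s - 0.37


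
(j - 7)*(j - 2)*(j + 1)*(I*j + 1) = I*j^4 + j^3 - 8*I*j^3 - 8*j^2 + 5*I*j^2 + 5*j + 14*I*j + 14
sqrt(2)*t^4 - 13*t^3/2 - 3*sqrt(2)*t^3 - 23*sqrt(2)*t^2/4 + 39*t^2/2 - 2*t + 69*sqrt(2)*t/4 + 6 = (t - 3)*(t - 4*sqrt(2))*(t + sqrt(2)/2)*(sqrt(2)*t + 1/2)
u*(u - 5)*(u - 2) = u^3 - 7*u^2 + 10*u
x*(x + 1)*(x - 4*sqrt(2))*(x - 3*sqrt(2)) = x^4 - 7*sqrt(2)*x^3 + x^3 - 7*sqrt(2)*x^2 + 24*x^2 + 24*x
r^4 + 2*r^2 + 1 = (r - I)^2*(r + I)^2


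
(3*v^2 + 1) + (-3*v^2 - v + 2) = 3 - v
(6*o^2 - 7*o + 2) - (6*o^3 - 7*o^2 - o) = -6*o^3 + 13*o^2 - 6*o + 2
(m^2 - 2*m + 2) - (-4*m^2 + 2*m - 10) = 5*m^2 - 4*m + 12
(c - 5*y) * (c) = c^2 - 5*c*y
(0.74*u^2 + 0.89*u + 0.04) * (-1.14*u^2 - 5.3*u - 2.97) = -0.8436*u^4 - 4.9366*u^3 - 6.9604*u^2 - 2.8553*u - 0.1188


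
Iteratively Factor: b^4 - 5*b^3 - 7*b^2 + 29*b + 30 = (b - 5)*(b^3 - 7*b - 6) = (b - 5)*(b + 2)*(b^2 - 2*b - 3) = (b - 5)*(b - 3)*(b + 2)*(b + 1)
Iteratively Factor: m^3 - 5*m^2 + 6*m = (m - 2)*(m^2 - 3*m) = (m - 3)*(m - 2)*(m)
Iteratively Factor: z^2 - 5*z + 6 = (z - 3)*(z - 2)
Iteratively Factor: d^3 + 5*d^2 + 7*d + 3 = (d + 1)*(d^2 + 4*d + 3) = (d + 1)*(d + 3)*(d + 1)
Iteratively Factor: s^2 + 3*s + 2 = (s + 1)*(s + 2)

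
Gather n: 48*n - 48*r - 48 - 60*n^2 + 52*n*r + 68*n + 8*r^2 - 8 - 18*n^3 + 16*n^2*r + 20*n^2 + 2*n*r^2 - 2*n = -18*n^3 + n^2*(16*r - 40) + n*(2*r^2 + 52*r + 114) + 8*r^2 - 48*r - 56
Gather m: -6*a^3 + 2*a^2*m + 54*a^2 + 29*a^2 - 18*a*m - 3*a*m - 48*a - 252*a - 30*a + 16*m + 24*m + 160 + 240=-6*a^3 + 83*a^2 - 330*a + m*(2*a^2 - 21*a + 40) + 400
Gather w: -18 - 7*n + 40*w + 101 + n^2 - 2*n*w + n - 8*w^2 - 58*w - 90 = n^2 - 6*n - 8*w^2 + w*(-2*n - 18) - 7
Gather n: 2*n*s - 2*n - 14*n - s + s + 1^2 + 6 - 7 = n*(2*s - 16)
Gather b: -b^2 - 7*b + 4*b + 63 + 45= -b^2 - 3*b + 108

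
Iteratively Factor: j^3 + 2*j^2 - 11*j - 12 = (j + 4)*(j^2 - 2*j - 3) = (j - 3)*(j + 4)*(j + 1)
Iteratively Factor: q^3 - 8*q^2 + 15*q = (q)*(q^2 - 8*q + 15) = q*(q - 5)*(q - 3)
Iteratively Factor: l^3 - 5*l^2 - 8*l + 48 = (l - 4)*(l^2 - l - 12) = (l - 4)*(l + 3)*(l - 4)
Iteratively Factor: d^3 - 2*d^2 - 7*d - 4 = (d + 1)*(d^2 - 3*d - 4) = (d + 1)^2*(d - 4)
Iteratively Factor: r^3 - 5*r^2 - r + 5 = (r - 1)*(r^2 - 4*r - 5) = (r - 1)*(r + 1)*(r - 5)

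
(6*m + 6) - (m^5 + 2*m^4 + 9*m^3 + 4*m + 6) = -m^5 - 2*m^4 - 9*m^3 + 2*m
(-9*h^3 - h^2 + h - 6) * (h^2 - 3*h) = -9*h^5 + 26*h^4 + 4*h^3 - 9*h^2 + 18*h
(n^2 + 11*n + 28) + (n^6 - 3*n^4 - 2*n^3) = n^6 - 3*n^4 - 2*n^3 + n^2 + 11*n + 28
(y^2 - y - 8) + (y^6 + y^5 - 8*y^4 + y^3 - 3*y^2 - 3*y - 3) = y^6 + y^5 - 8*y^4 + y^3 - 2*y^2 - 4*y - 11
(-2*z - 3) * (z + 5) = -2*z^2 - 13*z - 15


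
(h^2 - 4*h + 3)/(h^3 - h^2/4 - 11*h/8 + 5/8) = 8*(h - 3)/(8*h^2 + 6*h - 5)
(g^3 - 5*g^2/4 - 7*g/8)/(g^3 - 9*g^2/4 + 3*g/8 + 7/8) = g/(g - 1)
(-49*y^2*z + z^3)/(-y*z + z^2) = (49*y^2 - z^2)/(y - z)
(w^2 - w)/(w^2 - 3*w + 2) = w/(w - 2)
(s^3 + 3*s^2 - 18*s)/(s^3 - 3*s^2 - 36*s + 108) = s/(s - 6)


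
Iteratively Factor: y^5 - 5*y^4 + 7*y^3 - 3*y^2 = (y - 1)*(y^4 - 4*y^3 + 3*y^2) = y*(y - 1)*(y^3 - 4*y^2 + 3*y) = y^2*(y - 1)*(y^2 - 4*y + 3) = y^2*(y - 1)^2*(y - 3)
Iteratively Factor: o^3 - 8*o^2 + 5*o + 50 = (o - 5)*(o^2 - 3*o - 10) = (o - 5)^2*(o + 2)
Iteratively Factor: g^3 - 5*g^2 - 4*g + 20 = (g + 2)*(g^2 - 7*g + 10) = (g - 2)*(g + 2)*(g - 5)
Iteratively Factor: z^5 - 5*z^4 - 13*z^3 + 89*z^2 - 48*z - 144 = (z + 1)*(z^4 - 6*z^3 - 7*z^2 + 96*z - 144) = (z + 1)*(z + 4)*(z^3 - 10*z^2 + 33*z - 36) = (z - 3)*(z + 1)*(z + 4)*(z^2 - 7*z + 12) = (z - 3)^2*(z + 1)*(z + 4)*(z - 4)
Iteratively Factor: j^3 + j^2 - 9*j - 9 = (j + 1)*(j^2 - 9) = (j + 1)*(j + 3)*(j - 3)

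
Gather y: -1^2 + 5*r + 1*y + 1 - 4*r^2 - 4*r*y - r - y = -4*r^2 - 4*r*y + 4*r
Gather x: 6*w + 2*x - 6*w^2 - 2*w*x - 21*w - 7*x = -6*w^2 - 15*w + x*(-2*w - 5)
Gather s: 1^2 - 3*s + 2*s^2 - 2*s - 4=2*s^2 - 5*s - 3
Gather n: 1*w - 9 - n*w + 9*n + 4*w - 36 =n*(9 - w) + 5*w - 45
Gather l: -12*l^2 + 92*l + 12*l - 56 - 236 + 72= -12*l^2 + 104*l - 220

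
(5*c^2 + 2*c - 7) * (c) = 5*c^3 + 2*c^2 - 7*c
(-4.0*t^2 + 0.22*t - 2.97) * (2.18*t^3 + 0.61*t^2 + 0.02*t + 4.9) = -8.72*t^5 - 1.9604*t^4 - 6.4204*t^3 - 21.4073*t^2 + 1.0186*t - 14.553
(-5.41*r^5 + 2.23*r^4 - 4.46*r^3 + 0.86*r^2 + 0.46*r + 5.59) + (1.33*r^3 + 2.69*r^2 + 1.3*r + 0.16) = -5.41*r^5 + 2.23*r^4 - 3.13*r^3 + 3.55*r^2 + 1.76*r + 5.75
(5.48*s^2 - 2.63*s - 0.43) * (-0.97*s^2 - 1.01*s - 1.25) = -5.3156*s^4 - 2.9837*s^3 - 3.7766*s^2 + 3.7218*s + 0.5375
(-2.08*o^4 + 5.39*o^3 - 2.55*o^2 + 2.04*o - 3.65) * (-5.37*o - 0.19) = 11.1696*o^5 - 28.5491*o^4 + 12.6694*o^3 - 10.4703*o^2 + 19.2129*o + 0.6935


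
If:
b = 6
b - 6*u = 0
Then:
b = 6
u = 1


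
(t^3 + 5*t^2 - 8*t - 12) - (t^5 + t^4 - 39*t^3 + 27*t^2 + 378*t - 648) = -t^5 - t^4 + 40*t^3 - 22*t^2 - 386*t + 636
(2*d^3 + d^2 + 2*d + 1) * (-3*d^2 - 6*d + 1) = -6*d^5 - 15*d^4 - 10*d^3 - 14*d^2 - 4*d + 1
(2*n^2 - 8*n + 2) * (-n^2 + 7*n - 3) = -2*n^4 + 22*n^3 - 64*n^2 + 38*n - 6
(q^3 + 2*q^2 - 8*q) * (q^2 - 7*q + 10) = q^5 - 5*q^4 - 12*q^3 + 76*q^2 - 80*q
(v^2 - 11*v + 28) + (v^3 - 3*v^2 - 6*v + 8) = v^3 - 2*v^2 - 17*v + 36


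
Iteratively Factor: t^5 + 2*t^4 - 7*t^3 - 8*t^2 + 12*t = (t)*(t^4 + 2*t^3 - 7*t^2 - 8*t + 12) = t*(t + 2)*(t^3 - 7*t + 6) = t*(t - 1)*(t + 2)*(t^2 + t - 6) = t*(t - 2)*(t - 1)*(t + 2)*(t + 3)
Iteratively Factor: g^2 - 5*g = (g - 5)*(g)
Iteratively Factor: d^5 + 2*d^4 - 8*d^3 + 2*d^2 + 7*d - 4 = (d - 1)*(d^4 + 3*d^3 - 5*d^2 - 3*d + 4) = (d - 1)^2*(d^3 + 4*d^2 - d - 4) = (d - 1)^2*(d + 4)*(d^2 - 1) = (d - 1)^3*(d + 4)*(d + 1)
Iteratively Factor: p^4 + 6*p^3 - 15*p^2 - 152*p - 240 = (p + 4)*(p^3 + 2*p^2 - 23*p - 60) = (p - 5)*(p + 4)*(p^2 + 7*p + 12) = (p - 5)*(p + 4)^2*(p + 3)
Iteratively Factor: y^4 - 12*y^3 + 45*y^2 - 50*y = (y - 5)*(y^3 - 7*y^2 + 10*y) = (y - 5)*(y - 2)*(y^2 - 5*y) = y*(y - 5)*(y - 2)*(y - 5)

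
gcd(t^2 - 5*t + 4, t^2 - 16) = t - 4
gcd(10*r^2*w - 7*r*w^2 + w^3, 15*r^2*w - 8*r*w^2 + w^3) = 5*r*w - w^2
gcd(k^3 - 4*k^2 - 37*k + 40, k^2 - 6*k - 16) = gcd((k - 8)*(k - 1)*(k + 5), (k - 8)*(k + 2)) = k - 8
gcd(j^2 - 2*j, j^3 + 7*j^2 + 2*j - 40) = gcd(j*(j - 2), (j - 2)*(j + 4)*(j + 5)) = j - 2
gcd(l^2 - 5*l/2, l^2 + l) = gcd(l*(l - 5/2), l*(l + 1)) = l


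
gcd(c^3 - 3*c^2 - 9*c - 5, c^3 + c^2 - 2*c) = 1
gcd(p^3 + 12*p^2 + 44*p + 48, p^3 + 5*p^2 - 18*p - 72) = p + 6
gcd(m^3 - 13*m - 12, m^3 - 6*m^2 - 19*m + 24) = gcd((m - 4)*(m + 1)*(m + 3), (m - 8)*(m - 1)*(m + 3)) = m + 3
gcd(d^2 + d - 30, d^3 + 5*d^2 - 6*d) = d + 6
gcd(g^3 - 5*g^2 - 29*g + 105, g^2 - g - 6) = g - 3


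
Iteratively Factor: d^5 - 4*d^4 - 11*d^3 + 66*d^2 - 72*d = (d)*(d^4 - 4*d^3 - 11*d^2 + 66*d - 72) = d*(d - 2)*(d^3 - 2*d^2 - 15*d + 36) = d*(d - 3)*(d - 2)*(d^2 + d - 12) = d*(d - 3)^2*(d - 2)*(d + 4)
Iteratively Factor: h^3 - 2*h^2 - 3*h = (h + 1)*(h^2 - 3*h) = (h - 3)*(h + 1)*(h)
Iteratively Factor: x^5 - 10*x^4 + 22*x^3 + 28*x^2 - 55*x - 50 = (x - 5)*(x^4 - 5*x^3 - 3*x^2 + 13*x + 10) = (x - 5)*(x - 2)*(x^3 - 3*x^2 - 9*x - 5) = (x - 5)*(x - 2)*(x + 1)*(x^2 - 4*x - 5) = (x - 5)*(x - 2)*(x + 1)^2*(x - 5)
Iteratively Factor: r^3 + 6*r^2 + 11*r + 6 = (r + 2)*(r^2 + 4*r + 3) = (r + 2)*(r + 3)*(r + 1)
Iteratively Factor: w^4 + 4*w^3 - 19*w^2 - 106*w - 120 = (w + 4)*(w^3 - 19*w - 30) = (w + 2)*(w + 4)*(w^2 - 2*w - 15) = (w + 2)*(w + 3)*(w + 4)*(w - 5)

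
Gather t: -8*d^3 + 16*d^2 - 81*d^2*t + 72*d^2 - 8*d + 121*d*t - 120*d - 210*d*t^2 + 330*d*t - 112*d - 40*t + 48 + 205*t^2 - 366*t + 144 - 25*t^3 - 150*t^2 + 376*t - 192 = -8*d^3 + 88*d^2 - 240*d - 25*t^3 + t^2*(55 - 210*d) + t*(-81*d^2 + 451*d - 30)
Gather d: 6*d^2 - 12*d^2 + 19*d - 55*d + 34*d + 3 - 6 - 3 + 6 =-6*d^2 - 2*d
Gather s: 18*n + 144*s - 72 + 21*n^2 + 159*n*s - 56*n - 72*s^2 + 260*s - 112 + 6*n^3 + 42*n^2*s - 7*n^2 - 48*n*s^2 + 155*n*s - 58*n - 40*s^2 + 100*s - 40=6*n^3 + 14*n^2 - 96*n + s^2*(-48*n - 112) + s*(42*n^2 + 314*n + 504) - 224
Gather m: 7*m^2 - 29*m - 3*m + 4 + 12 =7*m^2 - 32*m + 16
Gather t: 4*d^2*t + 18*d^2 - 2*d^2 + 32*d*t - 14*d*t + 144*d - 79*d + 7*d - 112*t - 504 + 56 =16*d^2 + 72*d + t*(4*d^2 + 18*d - 112) - 448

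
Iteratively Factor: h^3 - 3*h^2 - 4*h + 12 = (h - 2)*(h^2 - h - 6) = (h - 2)*(h + 2)*(h - 3)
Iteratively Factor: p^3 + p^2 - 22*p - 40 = (p + 2)*(p^2 - p - 20) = (p - 5)*(p + 2)*(p + 4)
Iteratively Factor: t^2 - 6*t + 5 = (t - 1)*(t - 5)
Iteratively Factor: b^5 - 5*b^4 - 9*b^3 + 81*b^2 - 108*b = (b - 3)*(b^4 - 2*b^3 - 15*b^2 + 36*b) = (b - 3)^2*(b^3 + b^2 - 12*b) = (b - 3)^2*(b + 4)*(b^2 - 3*b) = (b - 3)^3*(b + 4)*(b)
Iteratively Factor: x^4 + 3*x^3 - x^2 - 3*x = (x)*(x^3 + 3*x^2 - x - 3) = x*(x + 3)*(x^2 - 1) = x*(x + 1)*(x + 3)*(x - 1)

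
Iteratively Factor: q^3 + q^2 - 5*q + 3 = (q + 3)*(q^2 - 2*q + 1) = (q - 1)*(q + 3)*(q - 1)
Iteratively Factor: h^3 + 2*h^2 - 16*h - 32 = (h - 4)*(h^2 + 6*h + 8) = (h - 4)*(h + 4)*(h + 2)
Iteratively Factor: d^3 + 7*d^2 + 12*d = (d + 4)*(d^2 + 3*d) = d*(d + 4)*(d + 3)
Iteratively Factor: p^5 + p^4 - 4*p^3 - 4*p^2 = (p + 2)*(p^4 - p^3 - 2*p^2) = p*(p + 2)*(p^3 - p^2 - 2*p) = p*(p + 1)*(p + 2)*(p^2 - 2*p) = p^2*(p + 1)*(p + 2)*(p - 2)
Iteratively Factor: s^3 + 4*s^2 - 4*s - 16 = (s - 2)*(s^2 + 6*s + 8) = (s - 2)*(s + 2)*(s + 4)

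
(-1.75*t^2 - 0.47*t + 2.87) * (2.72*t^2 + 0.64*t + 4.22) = -4.76*t^4 - 2.3984*t^3 + 0.120600000000001*t^2 - 0.1466*t + 12.1114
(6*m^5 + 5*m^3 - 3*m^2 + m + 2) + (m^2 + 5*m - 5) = 6*m^5 + 5*m^3 - 2*m^2 + 6*m - 3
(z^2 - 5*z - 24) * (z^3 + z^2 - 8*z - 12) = z^5 - 4*z^4 - 37*z^3 + 4*z^2 + 252*z + 288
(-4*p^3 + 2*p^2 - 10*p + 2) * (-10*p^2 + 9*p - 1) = 40*p^5 - 56*p^4 + 122*p^3 - 112*p^2 + 28*p - 2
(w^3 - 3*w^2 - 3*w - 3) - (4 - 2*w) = w^3 - 3*w^2 - w - 7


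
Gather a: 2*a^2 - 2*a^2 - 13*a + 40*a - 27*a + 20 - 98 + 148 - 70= 0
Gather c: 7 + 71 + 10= 88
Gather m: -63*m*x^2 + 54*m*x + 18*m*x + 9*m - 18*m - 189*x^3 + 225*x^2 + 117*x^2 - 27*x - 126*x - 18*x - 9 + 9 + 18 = m*(-63*x^2 + 72*x - 9) - 189*x^3 + 342*x^2 - 171*x + 18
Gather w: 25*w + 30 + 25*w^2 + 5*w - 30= 25*w^2 + 30*w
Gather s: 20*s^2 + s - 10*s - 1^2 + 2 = 20*s^2 - 9*s + 1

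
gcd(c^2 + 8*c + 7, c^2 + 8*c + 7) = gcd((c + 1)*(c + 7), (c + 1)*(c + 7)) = c^2 + 8*c + 7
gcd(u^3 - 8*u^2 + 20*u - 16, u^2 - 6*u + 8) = u^2 - 6*u + 8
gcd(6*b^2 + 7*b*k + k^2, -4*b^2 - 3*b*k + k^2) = b + k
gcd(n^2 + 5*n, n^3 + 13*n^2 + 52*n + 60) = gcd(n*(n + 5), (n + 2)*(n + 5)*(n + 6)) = n + 5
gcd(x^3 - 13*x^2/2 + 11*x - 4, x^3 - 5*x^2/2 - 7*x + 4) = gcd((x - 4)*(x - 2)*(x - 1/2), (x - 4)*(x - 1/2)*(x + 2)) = x^2 - 9*x/2 + 2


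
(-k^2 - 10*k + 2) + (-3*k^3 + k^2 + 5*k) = -3*k^3 - 5*k + 2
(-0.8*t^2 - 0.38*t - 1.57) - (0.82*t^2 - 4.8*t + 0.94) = -1.62*t^2 + 4.42*t - 2.51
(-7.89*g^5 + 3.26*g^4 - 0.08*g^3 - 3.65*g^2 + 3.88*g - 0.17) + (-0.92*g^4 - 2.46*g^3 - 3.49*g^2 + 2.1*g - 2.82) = -7.89*g^5 + 2.34*g^4 - 2.54*g^3 - 7.14*g^2 + 5.98*g - 2.99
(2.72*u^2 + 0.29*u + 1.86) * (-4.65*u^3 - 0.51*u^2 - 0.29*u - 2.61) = -12.648*u^5 - 2.7357*u^4 - 9.5857*u^3 - 8.1319*u^2 - 1.2963*u - 4.8546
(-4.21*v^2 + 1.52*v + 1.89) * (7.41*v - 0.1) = -31.1961*v^3 + 11.6842*v^2 + 13.8529*v - 0.189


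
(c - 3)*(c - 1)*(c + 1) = c^3 - 3*c^2 - c + 3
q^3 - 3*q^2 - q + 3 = (q - 3)*(q - 1)*(q + 1)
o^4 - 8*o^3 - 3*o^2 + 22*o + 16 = (o - 8)*(o - 2)*(o + 1)^2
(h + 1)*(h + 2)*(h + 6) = h^3 + 9*h^2 + 20*h + 12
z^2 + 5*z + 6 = (z + 2)*(z + 3)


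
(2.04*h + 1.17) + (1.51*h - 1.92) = 3.55*h - 0.75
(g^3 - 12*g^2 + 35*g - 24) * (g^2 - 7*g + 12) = g^5 - 19*g^4 + 131*g^3 - 413*g^2 + 588*g - 288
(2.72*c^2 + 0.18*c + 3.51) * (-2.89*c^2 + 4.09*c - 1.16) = -7.8608*c^4 + 10.6046*c^3 - 12.5629*c^2 + 14.1471*c - 4.0716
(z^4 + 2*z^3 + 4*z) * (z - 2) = z^5 - 4*z^3 + 4*z^2 - 8*z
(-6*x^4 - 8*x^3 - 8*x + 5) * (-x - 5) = 6*x^5 + 38*x^4 + 40*x^3 + 8*x^2 + 35*x - 25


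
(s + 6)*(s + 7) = s^2 + 13*s + 42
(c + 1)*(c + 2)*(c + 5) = c^3 + 8*c^2 + 17*c + 10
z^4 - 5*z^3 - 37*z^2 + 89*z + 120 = (z - 8)*(z - 3)*(z + 1)*(z + 5)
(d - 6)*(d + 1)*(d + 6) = d^3 + d^2 - 36*d - 36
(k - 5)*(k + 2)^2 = k^3 - k^2 - 16*k - 20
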